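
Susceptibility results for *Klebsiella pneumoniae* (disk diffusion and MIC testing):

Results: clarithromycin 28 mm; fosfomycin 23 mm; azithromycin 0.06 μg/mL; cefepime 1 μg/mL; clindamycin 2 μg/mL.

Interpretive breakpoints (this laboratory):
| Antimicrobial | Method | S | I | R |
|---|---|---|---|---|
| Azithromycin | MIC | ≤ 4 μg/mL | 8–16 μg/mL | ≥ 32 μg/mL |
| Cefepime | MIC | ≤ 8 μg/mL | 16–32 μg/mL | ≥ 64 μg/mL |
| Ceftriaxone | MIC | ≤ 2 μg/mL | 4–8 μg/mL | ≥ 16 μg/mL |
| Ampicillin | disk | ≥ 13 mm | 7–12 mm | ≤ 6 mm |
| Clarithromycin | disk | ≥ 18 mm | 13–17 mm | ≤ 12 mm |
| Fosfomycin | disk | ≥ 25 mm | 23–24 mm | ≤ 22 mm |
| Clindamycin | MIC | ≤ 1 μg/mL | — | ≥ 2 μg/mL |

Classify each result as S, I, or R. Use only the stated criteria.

Clarithromycin: 28 mm is ≥ 18 mm ⇒ Susceptible
Fosfomycin (23 mm) in 23–24 mm — I
Azithromycin (0.06 μg/mL) ≤ 4 μg/mL → susceptible
Cefepime: 1 μg/mL is ≤ 8 μg/mL → Susceptible
Clindamycin (2 μg/mL) ≥ 2 μg/mL → Resistant

S, I, S, S, R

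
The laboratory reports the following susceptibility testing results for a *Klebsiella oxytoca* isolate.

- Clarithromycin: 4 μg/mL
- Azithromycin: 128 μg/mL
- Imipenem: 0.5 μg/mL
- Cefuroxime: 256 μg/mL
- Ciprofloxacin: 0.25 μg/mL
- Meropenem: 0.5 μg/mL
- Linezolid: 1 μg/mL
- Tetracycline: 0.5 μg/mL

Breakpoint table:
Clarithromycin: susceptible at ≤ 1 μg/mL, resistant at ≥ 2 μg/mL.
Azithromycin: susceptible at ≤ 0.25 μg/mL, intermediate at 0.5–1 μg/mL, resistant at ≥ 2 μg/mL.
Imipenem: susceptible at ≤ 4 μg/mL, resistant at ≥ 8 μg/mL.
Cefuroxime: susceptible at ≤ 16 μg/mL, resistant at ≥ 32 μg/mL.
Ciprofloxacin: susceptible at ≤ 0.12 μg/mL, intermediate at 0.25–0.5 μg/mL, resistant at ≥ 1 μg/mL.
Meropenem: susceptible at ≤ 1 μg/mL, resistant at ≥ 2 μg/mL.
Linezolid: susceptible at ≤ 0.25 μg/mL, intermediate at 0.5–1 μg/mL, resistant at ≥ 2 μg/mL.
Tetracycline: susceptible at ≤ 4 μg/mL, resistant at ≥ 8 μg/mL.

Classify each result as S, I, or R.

R, R, S, R, I, S, I, S

Clarithromycin (4 μg/mL) ≥ 2 μg/mL — R
Azithromycin (128 μg/mL) ≥ 2 μg/mL ⇒ resistant
Imipenem 0.5 μg/mL: ≤ 4 μg/mL → susceptible
Cefuroxime (256 μg/mL) ≥ 32 μg/mL — Resistant
Ciprofloxacin: 0.25 μg/mL is in 0.25–0.5 μg/mL ⇒ I
Meropenem 0.5 μg/mL: ≤ 1 μg/mL ⇒ S
Linezolid: 1 μg/mL is in 0.5–1 μg/mL — Intermediate
Tetracycline 0.5 μg/mL: ≤ 4 μg/mL ⇒ S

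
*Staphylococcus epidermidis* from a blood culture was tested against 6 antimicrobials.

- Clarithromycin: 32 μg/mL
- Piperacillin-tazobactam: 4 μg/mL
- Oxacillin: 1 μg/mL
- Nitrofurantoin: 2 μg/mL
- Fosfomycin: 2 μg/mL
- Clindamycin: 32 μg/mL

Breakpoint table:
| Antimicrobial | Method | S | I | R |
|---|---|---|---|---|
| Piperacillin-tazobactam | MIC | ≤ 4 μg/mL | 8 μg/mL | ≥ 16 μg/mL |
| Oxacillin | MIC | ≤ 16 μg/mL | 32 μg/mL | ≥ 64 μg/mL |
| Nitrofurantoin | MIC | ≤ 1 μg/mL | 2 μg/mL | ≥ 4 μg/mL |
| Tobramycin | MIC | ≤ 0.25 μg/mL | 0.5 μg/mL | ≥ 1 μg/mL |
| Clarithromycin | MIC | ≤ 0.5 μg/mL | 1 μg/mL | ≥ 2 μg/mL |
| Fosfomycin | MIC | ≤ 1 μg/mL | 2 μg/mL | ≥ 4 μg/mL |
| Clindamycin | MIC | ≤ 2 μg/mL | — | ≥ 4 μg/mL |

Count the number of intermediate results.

Clarithromycin: 32 μg/mL is ≥ 2 μg/mL → Resistant
Piperacillin-tazobactam: 4 μg/mL is ≤ 4 μg/mL — S
Oxacillin: 1 μg/mL is ≤ 16 μg/mL ⇒ susceptible
Nitrofurantoin: 2 μg/mL is = 2 μg/mL ⇒ I
Fosfomycin (2 μg/mL) = 2 μg/mL — intermediate
Clindamycin: 32 μg/mL is ≥ 4 μg/mL — Resistant
Intermediate: 2

2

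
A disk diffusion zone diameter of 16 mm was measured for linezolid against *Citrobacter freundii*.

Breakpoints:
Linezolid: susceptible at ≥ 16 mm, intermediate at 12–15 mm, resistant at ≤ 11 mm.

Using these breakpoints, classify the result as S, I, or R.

Linezolid (16 mm) ≥ 16 mm → Susceptible

S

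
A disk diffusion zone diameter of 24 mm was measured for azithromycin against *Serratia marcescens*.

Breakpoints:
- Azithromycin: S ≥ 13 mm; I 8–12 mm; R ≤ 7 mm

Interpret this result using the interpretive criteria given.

Azithromycin 24 mm: ≥ 13 mm → S

S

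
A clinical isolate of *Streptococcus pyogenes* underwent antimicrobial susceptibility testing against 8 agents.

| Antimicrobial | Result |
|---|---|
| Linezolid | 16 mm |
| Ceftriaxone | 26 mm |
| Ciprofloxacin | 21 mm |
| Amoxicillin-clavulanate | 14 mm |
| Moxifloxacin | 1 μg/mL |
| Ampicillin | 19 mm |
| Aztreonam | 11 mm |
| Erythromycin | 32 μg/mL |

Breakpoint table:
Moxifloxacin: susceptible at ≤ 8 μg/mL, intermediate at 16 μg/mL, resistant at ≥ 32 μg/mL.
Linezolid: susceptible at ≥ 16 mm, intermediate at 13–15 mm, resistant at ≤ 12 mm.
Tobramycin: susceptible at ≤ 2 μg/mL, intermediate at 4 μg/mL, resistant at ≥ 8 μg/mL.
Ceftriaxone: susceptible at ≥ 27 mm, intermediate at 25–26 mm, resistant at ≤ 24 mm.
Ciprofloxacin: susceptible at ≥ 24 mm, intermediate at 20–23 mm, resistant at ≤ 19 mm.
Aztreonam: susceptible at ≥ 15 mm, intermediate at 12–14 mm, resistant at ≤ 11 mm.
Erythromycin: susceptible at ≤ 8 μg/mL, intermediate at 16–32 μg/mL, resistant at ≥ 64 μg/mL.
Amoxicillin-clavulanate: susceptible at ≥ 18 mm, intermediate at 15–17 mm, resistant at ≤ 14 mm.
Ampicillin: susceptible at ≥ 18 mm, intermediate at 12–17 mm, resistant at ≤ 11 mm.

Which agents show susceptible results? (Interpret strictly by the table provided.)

Linezolid: 16 mm is ≥ 16 mm — S
Ceftriaxone (26 mm) in 25–26 mm — Intermediate
Ciprofloxacin (21 mm) in 20–23 mm → intermediate
Amoxicillin-clavulanate (14 mm) ≤ 14 mm — R
Moxifloxacin: 1 μg/mL is ≤ 8 μg/mL — susceptible
Ampicillin: 19 mm is ≥ 18 mm — susceptible
Aztreonam 11 mm: ≤ 11 mm → R
Erythromycin 32 μg/mL: in 16–32 μg/mL → Intermediate

linezolid, moxifloxacin, ampicillin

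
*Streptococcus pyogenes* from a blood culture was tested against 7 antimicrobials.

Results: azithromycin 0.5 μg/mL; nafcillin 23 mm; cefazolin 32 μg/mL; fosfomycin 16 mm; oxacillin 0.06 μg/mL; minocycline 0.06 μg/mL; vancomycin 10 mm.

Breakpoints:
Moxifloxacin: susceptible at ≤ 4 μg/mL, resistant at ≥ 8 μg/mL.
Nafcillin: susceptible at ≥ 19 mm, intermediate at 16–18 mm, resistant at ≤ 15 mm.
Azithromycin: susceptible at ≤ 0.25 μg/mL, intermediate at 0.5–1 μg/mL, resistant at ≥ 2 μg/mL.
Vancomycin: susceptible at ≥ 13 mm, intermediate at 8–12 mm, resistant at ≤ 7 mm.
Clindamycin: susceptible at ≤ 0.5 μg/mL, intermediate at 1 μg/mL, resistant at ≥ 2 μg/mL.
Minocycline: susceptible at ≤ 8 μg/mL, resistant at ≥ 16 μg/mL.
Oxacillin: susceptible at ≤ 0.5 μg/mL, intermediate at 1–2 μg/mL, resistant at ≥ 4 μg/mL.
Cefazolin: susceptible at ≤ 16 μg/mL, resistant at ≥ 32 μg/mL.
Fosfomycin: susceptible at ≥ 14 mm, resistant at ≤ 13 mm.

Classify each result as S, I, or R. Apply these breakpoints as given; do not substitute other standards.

I, S, R, S, S, S, I

Azithromycin 0.5 μg/mL: in 0.5–1 μg/mL → Intermediate
Nafcillin: 23 mm is ≥ 19 mm → Susceptible
Cefazolin (32 μg/mL) ≥ 32 μg/mL → R
Fosfomycin 16 mm: ≥ 14 mm → S
Oxacillin: 0.06 μg/mL is ≤ 0.5 μg/mL ⇒ S
Minocycline (0.06 μg/mL) ≤ 8 μg/mL ⇒ susceptible
Vancomycin 10 mm: in 8–12 mm — Intermediate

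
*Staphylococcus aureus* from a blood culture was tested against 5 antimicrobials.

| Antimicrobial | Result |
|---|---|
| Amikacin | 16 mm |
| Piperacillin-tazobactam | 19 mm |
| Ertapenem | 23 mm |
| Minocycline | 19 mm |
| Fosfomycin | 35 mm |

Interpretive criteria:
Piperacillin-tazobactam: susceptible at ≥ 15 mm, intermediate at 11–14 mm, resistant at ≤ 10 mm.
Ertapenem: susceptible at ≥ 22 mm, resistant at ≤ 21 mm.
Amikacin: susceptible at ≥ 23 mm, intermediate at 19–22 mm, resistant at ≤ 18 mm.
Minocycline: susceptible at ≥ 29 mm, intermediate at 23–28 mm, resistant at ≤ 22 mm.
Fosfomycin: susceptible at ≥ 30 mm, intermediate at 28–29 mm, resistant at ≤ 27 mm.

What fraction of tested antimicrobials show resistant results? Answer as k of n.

Amikacin (16 mm) ≤ 18 mm — R
Piperacillin-tazobactam (19 mm) ≥ 15 mm — susceptible
Ertapenem 23 mm: ≥ 22 mm → Susceptible
Minocycline: 19 mm is ≤ 22 mm ⇒ R
Fosfomycin (35 mm) ≥ 30 mm ⇒ Susceptible
Resistant: 2/5

2 of 5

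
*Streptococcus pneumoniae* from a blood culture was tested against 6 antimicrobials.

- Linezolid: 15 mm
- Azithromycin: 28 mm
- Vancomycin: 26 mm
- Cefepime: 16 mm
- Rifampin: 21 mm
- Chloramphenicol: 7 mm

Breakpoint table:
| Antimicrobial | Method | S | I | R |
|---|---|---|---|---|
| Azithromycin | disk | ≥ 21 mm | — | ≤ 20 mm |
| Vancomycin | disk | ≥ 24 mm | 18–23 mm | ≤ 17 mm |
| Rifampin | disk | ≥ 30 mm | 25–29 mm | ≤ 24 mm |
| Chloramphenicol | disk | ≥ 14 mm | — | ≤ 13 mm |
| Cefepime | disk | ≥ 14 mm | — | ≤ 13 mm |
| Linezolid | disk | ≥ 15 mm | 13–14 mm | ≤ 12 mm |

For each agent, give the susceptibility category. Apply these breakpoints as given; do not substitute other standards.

Linezolid (15 mm) ≥ 15 mm ⇒ S
Azithromycin (28 mm) ≥ 21 mm → Susceptible
Vancomycin 26 mm: ≥ 24 mm — S
Cefepime (16 mm) ≥ 14 mm → S
Rifampin: 21 mm is ≤ 24 mm → R
Chloramphenicol 7 mm: ≤ 13 mm ⇒ R

S, S, S, S, R, R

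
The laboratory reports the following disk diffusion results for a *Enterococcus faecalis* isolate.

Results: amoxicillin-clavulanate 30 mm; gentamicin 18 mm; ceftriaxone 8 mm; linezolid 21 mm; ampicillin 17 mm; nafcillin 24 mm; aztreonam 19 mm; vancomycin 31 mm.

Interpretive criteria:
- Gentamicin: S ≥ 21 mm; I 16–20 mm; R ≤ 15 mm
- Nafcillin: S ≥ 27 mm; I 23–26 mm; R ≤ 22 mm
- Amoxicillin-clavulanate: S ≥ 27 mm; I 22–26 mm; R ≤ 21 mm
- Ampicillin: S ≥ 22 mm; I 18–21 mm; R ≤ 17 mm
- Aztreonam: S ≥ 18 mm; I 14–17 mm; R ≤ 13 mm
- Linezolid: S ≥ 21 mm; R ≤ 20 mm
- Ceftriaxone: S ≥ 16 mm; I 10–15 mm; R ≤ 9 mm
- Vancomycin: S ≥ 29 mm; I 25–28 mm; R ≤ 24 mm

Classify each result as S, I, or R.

S, I, R, S, R, I, S, S

Amoxicillin-clavulanate (30 mm) ≥ 27 mm → susceptible
Gentamicin (18 mm) in 16–20 mm — I
Ceftriaxone (8 mm) ≤ 9 mm → R
Linezolid 21 mm: ≥ 21 mm — Susceptible
Ampicillin 17 mm: ≤ 17 mm → R
Nafcillin 24 mm: in 23–26 mm ⇒ intermediate
Aztreonam (19 mm) ≥ 18 mm → Susceptible
Vancomycin: 31 mm is ≥ 29 mm — S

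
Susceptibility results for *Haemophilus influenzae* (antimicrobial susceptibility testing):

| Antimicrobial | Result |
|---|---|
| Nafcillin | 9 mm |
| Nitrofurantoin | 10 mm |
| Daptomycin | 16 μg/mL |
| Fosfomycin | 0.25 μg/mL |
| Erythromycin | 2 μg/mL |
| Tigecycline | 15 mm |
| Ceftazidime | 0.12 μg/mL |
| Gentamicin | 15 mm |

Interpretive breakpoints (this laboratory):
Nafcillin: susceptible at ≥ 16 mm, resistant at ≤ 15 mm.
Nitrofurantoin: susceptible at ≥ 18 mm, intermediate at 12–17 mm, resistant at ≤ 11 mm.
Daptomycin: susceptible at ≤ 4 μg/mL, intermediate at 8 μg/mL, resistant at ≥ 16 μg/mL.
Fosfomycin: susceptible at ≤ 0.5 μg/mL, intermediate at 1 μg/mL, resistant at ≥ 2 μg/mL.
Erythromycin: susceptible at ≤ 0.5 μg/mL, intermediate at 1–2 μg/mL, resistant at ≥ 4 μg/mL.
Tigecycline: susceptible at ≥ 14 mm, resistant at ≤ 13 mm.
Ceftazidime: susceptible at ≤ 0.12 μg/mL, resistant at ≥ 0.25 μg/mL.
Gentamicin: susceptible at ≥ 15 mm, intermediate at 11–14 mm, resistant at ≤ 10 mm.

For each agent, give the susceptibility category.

Nafcillin (9 mm) ≤ 15 mm → R
Nitrofurantoin (10 mm) ≤ 11 mm ⇒ R
Daptomycin: 16 μg/mL is ≥ 16 μg/mL → R
Fosfomycin 0.25 μg/mL: ≤ 0.5 μg/mL → Susceptible
Erythromycin 2 μg/mL: in 1–2 μg/mL — Intermediate
Tigecycline: 15 mm is ≥ 14 mm ⇒ Susceptible
Ceftazidime: 0.12 μg/mL is ≤ 0.12 μg/mL ⇒ susceptible
Gentamicin: 15 mm is ≥ 15 mm → Susceptible

R, R, R, S, I, S, S, S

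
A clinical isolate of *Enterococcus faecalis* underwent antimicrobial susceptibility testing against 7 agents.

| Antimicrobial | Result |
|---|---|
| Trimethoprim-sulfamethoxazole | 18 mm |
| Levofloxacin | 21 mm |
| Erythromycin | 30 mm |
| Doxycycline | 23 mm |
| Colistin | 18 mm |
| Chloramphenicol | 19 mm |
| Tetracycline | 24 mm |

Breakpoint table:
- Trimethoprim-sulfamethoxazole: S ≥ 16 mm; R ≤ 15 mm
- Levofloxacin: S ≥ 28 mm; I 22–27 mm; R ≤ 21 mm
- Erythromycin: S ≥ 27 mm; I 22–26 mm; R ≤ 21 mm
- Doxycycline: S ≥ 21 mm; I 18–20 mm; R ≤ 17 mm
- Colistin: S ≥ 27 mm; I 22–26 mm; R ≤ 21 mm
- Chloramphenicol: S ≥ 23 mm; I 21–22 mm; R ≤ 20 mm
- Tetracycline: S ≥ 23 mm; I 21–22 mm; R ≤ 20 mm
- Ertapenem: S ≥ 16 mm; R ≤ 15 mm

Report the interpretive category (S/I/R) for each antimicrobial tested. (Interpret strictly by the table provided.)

S, R, S, S, R, R, S

Trimethoprim-sulfamethoxazole (18 mm) ≥ 16 mm ⇒ Susceptible
Levofloxacin 21 mm: ≤ 21 mm → Resistant
Erythromycin: 30 mm is ≥ 27 mm ⇒ susceptible
Doxycycline (23 mm) ≥ 21 mm ⇒ S
Colistin 18 mm: ≤ 21 mm → Resistant
Chloramphenicol: 19 mm is ≤ 20 mm — Resistant
Tetracycline 24 mm: ≥ 23 mm — S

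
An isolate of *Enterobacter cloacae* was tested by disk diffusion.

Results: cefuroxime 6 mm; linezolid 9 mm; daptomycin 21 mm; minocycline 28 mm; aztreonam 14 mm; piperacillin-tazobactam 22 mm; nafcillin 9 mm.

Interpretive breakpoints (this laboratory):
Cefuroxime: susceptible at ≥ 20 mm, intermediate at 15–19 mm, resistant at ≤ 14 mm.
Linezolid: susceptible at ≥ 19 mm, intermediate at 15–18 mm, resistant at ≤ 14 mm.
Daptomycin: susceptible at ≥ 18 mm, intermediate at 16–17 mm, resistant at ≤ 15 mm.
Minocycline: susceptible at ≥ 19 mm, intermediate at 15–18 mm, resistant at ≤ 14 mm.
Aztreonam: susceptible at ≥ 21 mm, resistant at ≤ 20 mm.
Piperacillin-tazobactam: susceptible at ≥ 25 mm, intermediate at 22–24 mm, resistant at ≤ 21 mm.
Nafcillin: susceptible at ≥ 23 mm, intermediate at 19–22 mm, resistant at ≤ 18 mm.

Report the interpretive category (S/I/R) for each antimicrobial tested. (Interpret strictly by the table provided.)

Cefuroxime 6 mm: ≤ 14 mm — R
Linezolid: 9 mm is ≤ 14 mm → R
Daptomycin 21 mm: ≥ 18 mm ⇒ Susceptible
Minocycline: 28 mm is ≥ 19 mm ⇒ S
Aztreonam 14 mm: ≤ 20 mm ⇒ resistant
Piperacillin-tazobactam 22 mm: in 22–24 mm → Intermediate
Nafcillin 9 mm: ≤ 18 mm → resistant

R, R, S, S, R, I, R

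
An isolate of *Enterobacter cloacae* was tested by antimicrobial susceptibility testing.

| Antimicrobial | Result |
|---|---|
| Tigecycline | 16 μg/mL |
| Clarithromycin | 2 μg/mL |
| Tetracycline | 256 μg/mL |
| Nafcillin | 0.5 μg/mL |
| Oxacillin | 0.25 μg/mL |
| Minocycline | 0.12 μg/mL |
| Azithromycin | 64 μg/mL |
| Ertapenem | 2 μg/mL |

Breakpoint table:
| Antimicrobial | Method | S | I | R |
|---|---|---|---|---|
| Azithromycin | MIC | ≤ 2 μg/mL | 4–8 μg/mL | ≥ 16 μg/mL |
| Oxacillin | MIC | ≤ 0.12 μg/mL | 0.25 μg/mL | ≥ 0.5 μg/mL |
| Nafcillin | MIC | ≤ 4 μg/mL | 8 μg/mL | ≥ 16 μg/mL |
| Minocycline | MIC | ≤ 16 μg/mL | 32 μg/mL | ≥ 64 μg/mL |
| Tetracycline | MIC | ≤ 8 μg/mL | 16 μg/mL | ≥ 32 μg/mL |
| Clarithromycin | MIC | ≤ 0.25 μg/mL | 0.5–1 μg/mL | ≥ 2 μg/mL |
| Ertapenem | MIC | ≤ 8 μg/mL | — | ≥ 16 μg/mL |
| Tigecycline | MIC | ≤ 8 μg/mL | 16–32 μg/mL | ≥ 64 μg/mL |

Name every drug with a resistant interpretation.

clarithromycin, tetracycline, azithromycin

Tigecycline: 16 μg/mL is in 16–32 μg/mL — intermediate
Clarithromycin: 2 μg/mL is ≥ 2 μg/mL → R
Tetracycline: 256 μg/mL is ≥ 32 μg/mL — resistant
Nafcillin (0.5 μg/mL) ≤ 4 μg/mL ⇒ S
Oxacillin: 0.25 μg/mL is = 0.25 μg/mL → intermediate
Minocycline (0.12 μg/mL) ≤ 16 μg/mL ⇒ S
Azithromycin (64 μg/mL) ≥ 16 μg/mL — Resistant
Ertapenem 2 μg/mL: ≤ 8 μg/mL ⇒ susceptible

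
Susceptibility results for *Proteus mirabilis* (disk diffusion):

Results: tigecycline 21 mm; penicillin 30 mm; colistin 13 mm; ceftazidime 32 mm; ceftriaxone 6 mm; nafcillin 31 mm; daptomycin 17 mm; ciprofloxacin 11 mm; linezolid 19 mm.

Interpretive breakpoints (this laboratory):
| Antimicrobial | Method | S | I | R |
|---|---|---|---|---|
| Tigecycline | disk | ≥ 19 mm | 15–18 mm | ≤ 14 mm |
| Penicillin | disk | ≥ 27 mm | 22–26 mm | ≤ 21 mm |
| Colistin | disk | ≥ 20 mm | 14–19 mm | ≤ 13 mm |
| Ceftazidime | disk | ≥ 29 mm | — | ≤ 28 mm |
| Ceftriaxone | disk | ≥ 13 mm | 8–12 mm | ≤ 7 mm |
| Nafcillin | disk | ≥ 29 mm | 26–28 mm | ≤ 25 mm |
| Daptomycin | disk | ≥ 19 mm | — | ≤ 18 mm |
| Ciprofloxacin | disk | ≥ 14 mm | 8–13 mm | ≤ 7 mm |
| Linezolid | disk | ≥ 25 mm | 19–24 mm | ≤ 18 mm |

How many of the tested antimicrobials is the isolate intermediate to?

Tigecycline: 21 mm is ≥ 19 mm → S
Penicillin: 30 mm is ≥ 27 mm — susceptible
Colistin 13 mm: ≤ 13 mm ⇒ R
Ceftazidime: 32 mm is ≥ 29 mm — susceptible
Ceftriaxone: 6 mm is ≤ 7 mm — resistant
Nafcillin: 31 mm is ≥ 29 mm — S
Daptomycin 17 mm: ≤ 18 mm — Resistant
Ciprofloxacin (11 mm) in 8–13 mm — intermediate
Linezolid 19 mm: in 19–24 mm → I
Intermediate: 2

2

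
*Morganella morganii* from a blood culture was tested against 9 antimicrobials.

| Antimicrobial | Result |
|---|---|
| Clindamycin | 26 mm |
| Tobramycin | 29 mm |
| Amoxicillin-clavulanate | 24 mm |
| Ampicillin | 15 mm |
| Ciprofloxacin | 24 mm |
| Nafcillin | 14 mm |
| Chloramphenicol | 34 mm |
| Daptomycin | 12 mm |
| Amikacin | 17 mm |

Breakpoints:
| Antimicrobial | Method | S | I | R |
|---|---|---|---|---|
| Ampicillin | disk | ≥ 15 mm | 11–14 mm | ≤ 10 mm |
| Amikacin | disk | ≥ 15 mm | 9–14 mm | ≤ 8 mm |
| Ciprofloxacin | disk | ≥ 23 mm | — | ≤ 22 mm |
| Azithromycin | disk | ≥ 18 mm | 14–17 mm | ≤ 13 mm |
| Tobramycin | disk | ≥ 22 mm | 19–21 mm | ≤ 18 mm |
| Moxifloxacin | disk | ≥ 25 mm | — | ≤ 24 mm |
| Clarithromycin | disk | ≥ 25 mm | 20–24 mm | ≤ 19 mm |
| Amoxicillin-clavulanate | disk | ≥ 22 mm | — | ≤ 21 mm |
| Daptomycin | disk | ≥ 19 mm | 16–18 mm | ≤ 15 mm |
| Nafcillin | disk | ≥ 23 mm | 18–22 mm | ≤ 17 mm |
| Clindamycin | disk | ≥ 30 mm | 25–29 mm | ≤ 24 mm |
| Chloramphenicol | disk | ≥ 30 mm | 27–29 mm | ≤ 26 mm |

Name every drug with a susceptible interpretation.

tobramycin, amoxicillin-clavulanate, ampicillin, ciprofloxacin, chloramphenicol, amikacin

Clindamycin: 26 mm is in 25–29 mm ⇒ Intermediate
Tobramycin 29 mm: ≥ 22 mm ⇒ S
Amoxicillin-clavulanate (24 mm) ≥ 22 mm ⇒ susceptible
Ampicillin 15 mm: ≥ 15 mm ⇒ S
Ciprofloxacin (24 mm) ≥ 23 mm — S
Nafcillin (14 mm) ≤ 17 mm — resistant
Chloramphenicol: 34 mm is ≥ 30 mm ⇒ S
Daptomycin: 12 mm is ≤ 15 mm → R
Amikacin: 17 mm is ≥ 15 mm → susceptible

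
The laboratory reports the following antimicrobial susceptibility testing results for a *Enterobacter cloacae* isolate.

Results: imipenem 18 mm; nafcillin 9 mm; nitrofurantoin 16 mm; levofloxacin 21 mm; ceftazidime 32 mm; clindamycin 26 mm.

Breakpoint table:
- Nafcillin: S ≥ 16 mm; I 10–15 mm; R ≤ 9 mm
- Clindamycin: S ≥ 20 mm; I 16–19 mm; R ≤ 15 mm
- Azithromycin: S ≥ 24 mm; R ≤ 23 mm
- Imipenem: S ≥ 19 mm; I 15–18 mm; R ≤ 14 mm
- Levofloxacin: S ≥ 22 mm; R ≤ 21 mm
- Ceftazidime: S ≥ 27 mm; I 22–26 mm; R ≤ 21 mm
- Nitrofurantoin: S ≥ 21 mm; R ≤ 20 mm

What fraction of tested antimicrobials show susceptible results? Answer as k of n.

2 of 6

Imipenem: 18 mm is in 15–18 mm — Intermediate
Nafcillin (9 mm) ≤ 9 mm ⇒ Resistant
Nitrofurantoin 16 mm: ≤ 20 mm — Resistant
Levofloxacin 21 mm: ≤ 21 mm — Resistant
Ceftazidime (32 mm) ≥ 27 mm → Susceptible
Clindamycin: 26 mm is ≥ 20 mm → susceptible
Susceptible: 2/6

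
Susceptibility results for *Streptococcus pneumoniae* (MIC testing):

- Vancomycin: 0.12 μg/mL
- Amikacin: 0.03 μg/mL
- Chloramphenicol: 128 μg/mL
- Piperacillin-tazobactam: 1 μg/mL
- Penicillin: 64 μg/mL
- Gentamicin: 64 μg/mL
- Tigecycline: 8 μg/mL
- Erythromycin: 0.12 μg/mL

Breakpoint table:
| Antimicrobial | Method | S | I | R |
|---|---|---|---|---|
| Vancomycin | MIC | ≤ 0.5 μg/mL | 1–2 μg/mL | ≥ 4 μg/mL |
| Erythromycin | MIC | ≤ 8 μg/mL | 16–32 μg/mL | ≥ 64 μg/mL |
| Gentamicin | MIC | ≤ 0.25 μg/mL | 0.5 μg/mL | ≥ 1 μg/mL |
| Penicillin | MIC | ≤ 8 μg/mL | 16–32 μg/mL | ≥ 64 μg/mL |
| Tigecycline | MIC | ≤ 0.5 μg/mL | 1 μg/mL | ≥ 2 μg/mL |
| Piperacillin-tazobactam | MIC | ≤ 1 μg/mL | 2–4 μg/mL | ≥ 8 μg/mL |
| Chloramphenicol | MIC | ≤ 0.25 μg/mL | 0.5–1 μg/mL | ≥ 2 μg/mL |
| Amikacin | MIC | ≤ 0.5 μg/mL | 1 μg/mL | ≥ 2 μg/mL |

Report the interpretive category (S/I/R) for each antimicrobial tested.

Vancomycin (0.12 μg/mL) ≤ 0.5 μg/mL — S
Amikacin: 0.03 μg/mL is ≤ 0.5 μg/mL ⇒ Susceptible
Chloramphenicol 128 μg/mL: ≥ 2 μg/mL — R
Piperacillin-tazobactam: 1 μg/mL is ≤ 1 μg/mL — Susceptible
Penicillin (64 μg/mL) ≥ 64 μg/mL → R
Gentamicin: 64 μg/mL is ≥ 1 μg/mL — R
Tigecycline (8 μg/mL) ≥ 2 μg/mL ⇒ Resistant
Erythromycin 0.12 μg/mL: ≤ 8 μg/mL → Susceptible

S, S, R, S, R, R, R, S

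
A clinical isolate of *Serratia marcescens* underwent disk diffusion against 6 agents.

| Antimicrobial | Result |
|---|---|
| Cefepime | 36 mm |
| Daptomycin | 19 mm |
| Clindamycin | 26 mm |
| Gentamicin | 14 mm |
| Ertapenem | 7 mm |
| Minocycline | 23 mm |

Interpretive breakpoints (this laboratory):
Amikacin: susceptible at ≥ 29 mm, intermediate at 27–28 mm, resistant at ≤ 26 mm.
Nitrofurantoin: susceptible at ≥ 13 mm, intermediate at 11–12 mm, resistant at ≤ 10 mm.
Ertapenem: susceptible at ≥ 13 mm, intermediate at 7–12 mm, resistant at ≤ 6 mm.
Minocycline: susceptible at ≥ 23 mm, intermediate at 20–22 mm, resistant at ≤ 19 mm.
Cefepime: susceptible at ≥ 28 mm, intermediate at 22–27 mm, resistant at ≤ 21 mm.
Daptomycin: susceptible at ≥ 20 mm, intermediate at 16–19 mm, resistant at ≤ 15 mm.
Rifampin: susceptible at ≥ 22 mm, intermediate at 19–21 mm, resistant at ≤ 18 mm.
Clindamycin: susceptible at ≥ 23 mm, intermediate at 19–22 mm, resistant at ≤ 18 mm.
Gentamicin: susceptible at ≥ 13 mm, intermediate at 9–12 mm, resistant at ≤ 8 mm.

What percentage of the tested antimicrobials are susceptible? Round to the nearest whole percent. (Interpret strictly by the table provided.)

Cefepime 36 mm: ≥ 28 mm → Susceptible
Daptomycin (19 mm) in 16–19 mm ⇒ intermediate
Clindamycin: 26 mm is ≥ 23 mm → Susceptible
Gentamicin 14 mm: ≥ 13 mm → S
Ertapenem 7 mm: in 7–12 mm — Intermediate
Minocycline (23 mm) ≥ 23 mm — susceptible
Susceptible: 4/6

67%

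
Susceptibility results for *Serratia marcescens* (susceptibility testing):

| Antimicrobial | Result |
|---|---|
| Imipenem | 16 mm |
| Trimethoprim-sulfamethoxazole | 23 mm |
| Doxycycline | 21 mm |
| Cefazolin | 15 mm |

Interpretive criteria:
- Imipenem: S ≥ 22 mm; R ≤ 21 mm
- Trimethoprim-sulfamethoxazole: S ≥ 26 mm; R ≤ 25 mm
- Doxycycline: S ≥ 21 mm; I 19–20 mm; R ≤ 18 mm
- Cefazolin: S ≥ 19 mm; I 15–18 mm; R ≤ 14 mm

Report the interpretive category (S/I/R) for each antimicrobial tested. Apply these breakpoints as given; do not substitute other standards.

R, R, S, I

Imipenem (16 mm) ≤ 21 mm — R
Trimethoprim-sulfamethoxazole 23 mm: ≤ 25 mm → resistant
Doxycycline: 21 mm is ≥ 21 mm → Susceptible
Cefazolin: 15 mm is in 15–18 mm → intermediate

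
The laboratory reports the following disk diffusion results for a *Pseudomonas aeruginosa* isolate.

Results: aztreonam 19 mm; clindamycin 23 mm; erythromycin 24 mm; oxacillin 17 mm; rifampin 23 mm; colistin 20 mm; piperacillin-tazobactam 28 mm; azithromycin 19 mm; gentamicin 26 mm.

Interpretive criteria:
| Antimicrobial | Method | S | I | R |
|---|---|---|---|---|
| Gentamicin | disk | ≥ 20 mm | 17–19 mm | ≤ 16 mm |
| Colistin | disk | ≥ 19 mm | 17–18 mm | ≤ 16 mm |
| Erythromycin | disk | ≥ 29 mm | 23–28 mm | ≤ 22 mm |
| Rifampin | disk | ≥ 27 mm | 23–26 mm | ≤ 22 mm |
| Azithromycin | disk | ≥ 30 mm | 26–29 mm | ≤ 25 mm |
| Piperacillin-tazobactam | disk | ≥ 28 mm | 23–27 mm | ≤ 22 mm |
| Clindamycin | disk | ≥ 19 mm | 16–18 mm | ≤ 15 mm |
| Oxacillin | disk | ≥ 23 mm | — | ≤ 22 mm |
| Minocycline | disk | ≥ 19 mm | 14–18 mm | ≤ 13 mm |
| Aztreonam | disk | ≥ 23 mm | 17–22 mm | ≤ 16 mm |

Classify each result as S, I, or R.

I, S, I, R, I, S, S, R, S

Aztreonam 19 mm: in 17–22 mm → I
Clindamycin: 23 mm is ≥ 19 mm — susceptible
Erythromycin: 24 mm is in 23–28 mm ⇒ I
Oxacillin 17 mm: ≤ 22 mm → resistant
Rifampin (23 mm) in 23–26 mm → Intermediate
Colistin 20 mm: ≥ 19 mm ⇒ S
Piperacillin-tazobactam (28 mm) ≥ 28 mm — susceptible
Azithromycin: 19 mm is ≤ 25 mm ⇒ resistant
Gentamicin 26 mm: ≥ 20 mm — susceptible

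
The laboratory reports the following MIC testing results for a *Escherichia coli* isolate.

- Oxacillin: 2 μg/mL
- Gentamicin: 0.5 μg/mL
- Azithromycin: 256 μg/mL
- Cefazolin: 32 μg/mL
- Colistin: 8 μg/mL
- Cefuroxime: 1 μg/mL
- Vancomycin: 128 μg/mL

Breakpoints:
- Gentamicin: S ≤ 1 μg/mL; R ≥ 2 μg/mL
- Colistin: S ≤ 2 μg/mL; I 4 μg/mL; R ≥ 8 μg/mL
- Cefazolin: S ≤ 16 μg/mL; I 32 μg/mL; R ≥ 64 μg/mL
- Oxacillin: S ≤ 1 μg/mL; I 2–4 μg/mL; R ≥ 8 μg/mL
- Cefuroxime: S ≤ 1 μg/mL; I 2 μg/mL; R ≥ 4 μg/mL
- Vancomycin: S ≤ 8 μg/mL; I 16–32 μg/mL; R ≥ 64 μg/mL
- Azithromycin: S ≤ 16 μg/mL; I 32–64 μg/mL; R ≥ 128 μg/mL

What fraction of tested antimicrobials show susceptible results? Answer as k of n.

Oxacillin 2 μg/mL: in 2–4 μg/mL — intermediate
Gentamicin 0.5 μg/mL: ≤ 1 μg/mL → S
Azithromycin: 256 μg/mL is ≥ 128 μg/mL ⇒ resistant
Cefazolin: 32 μg/mL is = 32 μg/mL — Intermediate
Colistin (8 μg/mL) ≥ 8 μg/mL ⇒ resistant
Cefuroxime: 1 μg/mL is ≤ 1 μg/mL ⇒ Susceptible
Vancomycin (128 μg/mL) ≥ 64 μg/mL — Resistant
Susceptible: 2/7

2 of 7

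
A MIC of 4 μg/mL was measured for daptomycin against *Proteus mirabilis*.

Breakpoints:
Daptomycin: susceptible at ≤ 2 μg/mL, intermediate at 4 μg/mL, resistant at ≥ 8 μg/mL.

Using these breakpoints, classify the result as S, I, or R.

Daptomycin 4 μg/mL: = 4 μg/mL → intermediate

I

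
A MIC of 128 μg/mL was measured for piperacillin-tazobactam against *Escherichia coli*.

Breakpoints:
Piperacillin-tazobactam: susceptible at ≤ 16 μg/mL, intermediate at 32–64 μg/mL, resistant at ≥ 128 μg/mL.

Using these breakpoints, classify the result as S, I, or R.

R

Piperacillin-tazobactam (128 μg/mL) ≥ 128 μg/mL → R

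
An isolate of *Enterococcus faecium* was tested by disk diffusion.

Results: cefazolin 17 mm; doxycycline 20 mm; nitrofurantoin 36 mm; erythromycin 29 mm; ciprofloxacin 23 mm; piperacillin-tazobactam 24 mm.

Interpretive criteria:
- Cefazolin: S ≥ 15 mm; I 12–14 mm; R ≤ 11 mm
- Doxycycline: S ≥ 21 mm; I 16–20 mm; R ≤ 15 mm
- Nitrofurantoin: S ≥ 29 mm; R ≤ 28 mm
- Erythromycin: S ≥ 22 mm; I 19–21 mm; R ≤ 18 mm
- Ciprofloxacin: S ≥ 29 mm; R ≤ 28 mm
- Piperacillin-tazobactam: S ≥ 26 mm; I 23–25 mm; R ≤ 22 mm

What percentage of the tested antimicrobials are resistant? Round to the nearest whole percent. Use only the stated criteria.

17%

Cefazolin (17 mm) ≥ 15 mm — Susceptible
Doxycycline (20 mm) in 16–20 mm ⇒ I
Nitrofurantoin 36 mm: ≥ 29 mm ⇒ susceptible
Erythromycin 29 mm: ≥ 22 mm → susceptible
Ciprofloxacin 23 mm: ≤ 28 mm ⇒ Resistant
Piperacillin-tazobactam 24 mm: in 23–25 mm → Intermediate
Resistant: 1/6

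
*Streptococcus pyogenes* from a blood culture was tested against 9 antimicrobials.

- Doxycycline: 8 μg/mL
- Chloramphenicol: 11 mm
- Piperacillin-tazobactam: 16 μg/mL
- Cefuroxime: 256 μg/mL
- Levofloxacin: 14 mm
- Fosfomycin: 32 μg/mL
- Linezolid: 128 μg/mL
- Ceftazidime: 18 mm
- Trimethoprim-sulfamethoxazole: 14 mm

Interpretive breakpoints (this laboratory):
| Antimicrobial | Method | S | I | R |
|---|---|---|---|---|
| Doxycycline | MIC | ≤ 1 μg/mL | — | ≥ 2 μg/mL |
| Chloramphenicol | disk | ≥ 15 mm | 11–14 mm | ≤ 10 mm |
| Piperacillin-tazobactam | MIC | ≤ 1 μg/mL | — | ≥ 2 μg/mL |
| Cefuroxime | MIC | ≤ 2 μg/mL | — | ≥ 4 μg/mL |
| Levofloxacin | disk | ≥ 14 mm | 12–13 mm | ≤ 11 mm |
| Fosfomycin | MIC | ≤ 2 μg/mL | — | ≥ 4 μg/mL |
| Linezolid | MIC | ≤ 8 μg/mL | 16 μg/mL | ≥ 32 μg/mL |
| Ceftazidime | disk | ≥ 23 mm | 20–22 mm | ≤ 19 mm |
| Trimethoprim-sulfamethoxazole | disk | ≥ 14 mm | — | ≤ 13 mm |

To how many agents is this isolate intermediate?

1

Doxycycline: 8 μg/mL is ≥ 2 μg/mL → resistant
Chloramphenicol 11 mm: in 11–14 mm ⇒ I
Piperacillin-tazobactam: 16 μg/mL is ≥ 2 μg/mL → resistant
Cefuroxime (256 μg/mL) ≥ 4 μg/mL — resistant
Levofloxacin 14 mm: ≥ 14 mm ⇒ S
Fosfomycin 32 μg/mL: ≥ 4 μg/mL ⇒ R
Linezolid (128 μg/mL) ≥ 32 μg/mL ⇒ resistant
Ceftazidime (18 mm) ≤ 19 mm — R
Trimethoprim-sulfamethoxazole (14 mm) ≥ 14 mm → Susceptible
Intermediate: 1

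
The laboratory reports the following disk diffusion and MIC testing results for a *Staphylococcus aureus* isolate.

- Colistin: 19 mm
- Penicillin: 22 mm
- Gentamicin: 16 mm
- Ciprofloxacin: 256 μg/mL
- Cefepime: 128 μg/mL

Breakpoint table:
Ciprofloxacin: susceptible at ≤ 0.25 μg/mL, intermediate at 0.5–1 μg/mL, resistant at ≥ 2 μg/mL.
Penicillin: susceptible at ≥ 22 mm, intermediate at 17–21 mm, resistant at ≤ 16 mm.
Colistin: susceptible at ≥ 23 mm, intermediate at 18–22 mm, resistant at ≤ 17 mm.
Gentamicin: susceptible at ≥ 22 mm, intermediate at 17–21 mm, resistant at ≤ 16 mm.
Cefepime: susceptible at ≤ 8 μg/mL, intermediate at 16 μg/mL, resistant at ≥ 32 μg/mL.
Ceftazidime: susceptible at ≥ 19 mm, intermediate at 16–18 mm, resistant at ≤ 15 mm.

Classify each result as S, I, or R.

I, S, R, R, R

Colistin (19 mm) in 18–22 mm → intermediate
Penicillin (22 mm) ≥ 22 mm — Susceptible
Gentamicin (16 mm) ≤ 16 mm — Resistant
Ciprofloxacin: 256 μg/mL is ≥ 2 μg/mL → Resistant
Cefepime: 128 μg/mL is ≥ 32 μg/mL — resistant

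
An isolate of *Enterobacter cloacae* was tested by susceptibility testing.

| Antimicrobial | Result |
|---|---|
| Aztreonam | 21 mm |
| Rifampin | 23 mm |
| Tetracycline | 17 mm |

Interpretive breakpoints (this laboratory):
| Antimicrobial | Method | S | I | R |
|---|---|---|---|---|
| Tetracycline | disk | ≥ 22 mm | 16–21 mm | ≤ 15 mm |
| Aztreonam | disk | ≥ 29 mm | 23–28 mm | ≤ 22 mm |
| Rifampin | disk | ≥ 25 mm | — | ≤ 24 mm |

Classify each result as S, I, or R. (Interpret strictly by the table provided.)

R, R, I

Aztreonam 21 mm: ≤ 22 mm ⇒ resistant
Rifampin 23 mm: ≤ 24 mm ⇒ resistant
Tetracycline: 17 mm is in 16–21 mm ⇒ I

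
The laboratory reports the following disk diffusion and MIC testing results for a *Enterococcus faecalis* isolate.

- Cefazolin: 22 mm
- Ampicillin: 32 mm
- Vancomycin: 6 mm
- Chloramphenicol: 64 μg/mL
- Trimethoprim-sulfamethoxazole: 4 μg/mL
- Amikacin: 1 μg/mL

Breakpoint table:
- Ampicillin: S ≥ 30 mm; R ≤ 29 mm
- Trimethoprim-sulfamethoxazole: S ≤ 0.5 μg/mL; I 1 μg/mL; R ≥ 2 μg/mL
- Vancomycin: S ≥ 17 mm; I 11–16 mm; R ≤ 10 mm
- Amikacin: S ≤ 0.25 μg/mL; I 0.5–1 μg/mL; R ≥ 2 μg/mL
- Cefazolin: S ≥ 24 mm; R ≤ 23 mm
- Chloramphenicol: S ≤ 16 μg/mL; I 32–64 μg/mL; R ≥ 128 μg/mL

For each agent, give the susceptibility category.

Cefazolin (22 mm) ≤ 23 mm → R
Ampicillin: 32 mm is ≥ 30 mm — Susceptible
Vancomycin: 6 mm is ≤ 10 mm — resistant
Chloramphenicol (64 μg/mL) in 32–64 μg/mL → Intermediate
Trimethoprim-sulfamethoxazole (4 μg/mL) ≥ 2 μg/mL → Resistant
Amikacin: 1 μg/mL is in 0.5–1 μg/mL → intermediate

R, S, R, I, R, I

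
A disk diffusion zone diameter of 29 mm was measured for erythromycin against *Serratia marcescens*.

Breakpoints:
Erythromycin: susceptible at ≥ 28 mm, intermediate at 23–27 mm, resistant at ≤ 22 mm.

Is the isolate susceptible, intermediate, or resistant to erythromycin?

Erythromycin 29 mm: ≥ 28 mm ⇒ Susceptible

Susceptible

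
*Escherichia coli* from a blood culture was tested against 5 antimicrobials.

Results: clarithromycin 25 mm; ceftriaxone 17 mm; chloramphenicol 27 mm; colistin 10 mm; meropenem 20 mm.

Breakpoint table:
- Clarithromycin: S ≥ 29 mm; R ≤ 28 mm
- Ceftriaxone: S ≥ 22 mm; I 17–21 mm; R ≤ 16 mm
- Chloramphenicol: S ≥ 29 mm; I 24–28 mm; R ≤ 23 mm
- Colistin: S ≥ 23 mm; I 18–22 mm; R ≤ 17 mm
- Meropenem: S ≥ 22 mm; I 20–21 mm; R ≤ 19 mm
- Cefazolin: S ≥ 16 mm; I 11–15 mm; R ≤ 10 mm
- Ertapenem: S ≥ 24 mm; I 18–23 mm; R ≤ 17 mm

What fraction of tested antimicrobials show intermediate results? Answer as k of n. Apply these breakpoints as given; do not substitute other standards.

Clarithromycin 25 mm: ≤ 28 mm → resistant
Ceftriaxone: 17 mm is in 17–21 mm ⇒ I
Chloramphenicol: 27 mm is in 24–28 mm ⇒ I
Colistin 10 mm: ≤ 17 mm ⇒ Resistant
Meropenem: 20 mm is in 20–21 mm → Intermediate
Intermediate: 3/5

3 of 5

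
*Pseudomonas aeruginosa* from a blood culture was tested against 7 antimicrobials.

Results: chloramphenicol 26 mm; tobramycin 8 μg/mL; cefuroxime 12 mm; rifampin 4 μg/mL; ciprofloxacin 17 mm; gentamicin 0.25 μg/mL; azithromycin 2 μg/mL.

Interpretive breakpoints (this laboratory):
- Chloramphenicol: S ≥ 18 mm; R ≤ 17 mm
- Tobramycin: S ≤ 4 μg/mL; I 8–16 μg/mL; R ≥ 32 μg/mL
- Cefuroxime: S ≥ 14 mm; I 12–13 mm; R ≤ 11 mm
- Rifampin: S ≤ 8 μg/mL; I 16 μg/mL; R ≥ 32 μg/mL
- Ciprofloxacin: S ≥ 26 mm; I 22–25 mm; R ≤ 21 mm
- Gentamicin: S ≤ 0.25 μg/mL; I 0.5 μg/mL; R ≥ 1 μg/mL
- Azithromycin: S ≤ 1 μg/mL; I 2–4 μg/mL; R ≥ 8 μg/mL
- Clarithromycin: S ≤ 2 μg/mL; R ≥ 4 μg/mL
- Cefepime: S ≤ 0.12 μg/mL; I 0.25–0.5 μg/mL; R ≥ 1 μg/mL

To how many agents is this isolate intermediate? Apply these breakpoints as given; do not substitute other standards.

Chloramphenicol (26 mm) ≥ 18 mm — susceptible
Tobramycin: 8 μg/mL is in 8–16 μg/mL ⇒ I
Cefuroxime: 12 mm is in 12–13 mm — I
Rifampin 4 μg/mL: ≤ 8 μg/mL ⇒ susceptible
Ciprofloxacin (17 mm) ≤ 21 mm ⇒ resistant
Gentamicin 0.25 μg/mL: ≤ 0.25 μg/mL → S
Azithromycin 2 μg/mL: in 2–4 μg/mL → I
Intermediate: 3

3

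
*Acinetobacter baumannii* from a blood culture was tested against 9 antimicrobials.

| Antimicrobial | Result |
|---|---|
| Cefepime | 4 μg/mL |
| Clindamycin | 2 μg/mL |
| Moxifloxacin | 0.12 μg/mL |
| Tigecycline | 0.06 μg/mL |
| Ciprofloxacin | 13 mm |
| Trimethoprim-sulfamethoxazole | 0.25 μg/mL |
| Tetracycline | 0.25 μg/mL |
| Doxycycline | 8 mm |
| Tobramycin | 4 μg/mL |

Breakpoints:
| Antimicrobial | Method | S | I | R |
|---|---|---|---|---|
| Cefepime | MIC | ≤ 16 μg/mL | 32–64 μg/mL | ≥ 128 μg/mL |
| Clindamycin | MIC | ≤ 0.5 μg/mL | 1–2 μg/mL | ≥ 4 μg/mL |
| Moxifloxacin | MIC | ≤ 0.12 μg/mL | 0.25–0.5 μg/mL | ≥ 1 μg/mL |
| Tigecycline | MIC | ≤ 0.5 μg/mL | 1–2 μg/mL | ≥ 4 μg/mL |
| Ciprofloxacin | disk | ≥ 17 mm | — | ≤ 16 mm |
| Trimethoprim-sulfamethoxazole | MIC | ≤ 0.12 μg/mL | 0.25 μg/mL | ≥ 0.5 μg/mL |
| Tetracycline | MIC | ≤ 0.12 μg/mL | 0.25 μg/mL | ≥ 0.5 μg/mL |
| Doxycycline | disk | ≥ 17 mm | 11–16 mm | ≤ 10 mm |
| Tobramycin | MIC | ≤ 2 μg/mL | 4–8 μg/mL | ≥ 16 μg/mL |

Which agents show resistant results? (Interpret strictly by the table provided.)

Cefepime: 4 μg/mL is ≤ 16 μg/mL → S
Clindamycin: 2 μg/mL is in 1–2 μg/mL ⇒ Intermediate
Moxifloxacin 0.12 μg/mL: ≤ 0.12 μg/mL ⇒ S
Tigecycline (0.06 μg/mL) ≤ 0.5 μg/mL — susceptible
Ciprofloxacin (13 mm) ≤ 16 mm — R
Trimethoprim-sulfamethoxazole 0.25 μg/mL: = 0.25 μg/mL ⇒ Intermediate
Tetracycline 0.25 μg/mL: = 0.25 μg/mL → Intermediate
Doxycycline: 8 mm is ≤ 10 mm ⇒ resistant
Tobramycin 4 μg/mL: in 4–8 μg/mL ⇒ intermediate

ciprofloxacin, doxycycline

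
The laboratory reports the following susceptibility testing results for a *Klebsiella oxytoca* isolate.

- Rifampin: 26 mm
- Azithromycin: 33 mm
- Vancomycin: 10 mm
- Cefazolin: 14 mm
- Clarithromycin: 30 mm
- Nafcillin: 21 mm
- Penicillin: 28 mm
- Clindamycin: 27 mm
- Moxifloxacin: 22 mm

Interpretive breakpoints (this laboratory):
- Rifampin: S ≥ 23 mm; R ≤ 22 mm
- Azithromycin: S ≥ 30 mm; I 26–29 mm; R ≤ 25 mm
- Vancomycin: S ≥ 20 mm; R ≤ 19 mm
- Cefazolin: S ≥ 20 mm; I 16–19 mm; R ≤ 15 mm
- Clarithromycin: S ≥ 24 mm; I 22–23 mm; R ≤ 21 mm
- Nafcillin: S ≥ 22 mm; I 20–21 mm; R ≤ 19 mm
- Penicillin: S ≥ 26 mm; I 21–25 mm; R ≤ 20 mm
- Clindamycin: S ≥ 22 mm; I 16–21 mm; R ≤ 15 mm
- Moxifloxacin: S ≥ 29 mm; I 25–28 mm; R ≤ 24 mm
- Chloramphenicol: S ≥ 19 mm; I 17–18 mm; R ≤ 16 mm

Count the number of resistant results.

3

Rifampin: 26 mm is ≥ 23 mm → Susceptible
Azithromycin: 33 mm is ≥ 30 mm ⇒ S
Vancomycin 10 mm: ≤ 19 mm ⇒ resistant
Cefazolin: 14 mm is ≤ 15 mm — Resistant
Clarithromycin (30 mm) ≥ 24 mm → susceptible
Nafcillin (21 mm) in 20–21 mm ⇒ Intermediate
Penicillin: 28 mm is ≥ 26 mm → S
Clindamycin: 27 mm is ≥ 22 mm ⇒ Susceptible
Moxifloxacin (22 mm) ≤ 24 mm → Resistant
Resistant: 3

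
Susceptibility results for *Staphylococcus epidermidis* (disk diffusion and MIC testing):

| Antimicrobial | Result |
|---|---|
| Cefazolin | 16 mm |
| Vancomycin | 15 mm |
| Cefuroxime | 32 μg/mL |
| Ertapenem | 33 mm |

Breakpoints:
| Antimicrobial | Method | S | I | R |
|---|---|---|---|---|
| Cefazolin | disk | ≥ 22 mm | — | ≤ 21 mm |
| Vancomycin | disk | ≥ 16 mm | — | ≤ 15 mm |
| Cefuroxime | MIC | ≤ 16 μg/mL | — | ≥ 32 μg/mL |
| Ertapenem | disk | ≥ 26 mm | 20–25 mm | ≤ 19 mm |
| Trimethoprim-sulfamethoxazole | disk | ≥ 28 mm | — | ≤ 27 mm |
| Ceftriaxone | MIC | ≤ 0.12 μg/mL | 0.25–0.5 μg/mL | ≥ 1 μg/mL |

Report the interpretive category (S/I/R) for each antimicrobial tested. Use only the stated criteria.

R, R, R, S

Cefazolin 16 mm: ≤ 21 mm → resistant
Vancomycin 15 mm: ≤ 15 mm ⇒ R
Cefuroxime 32 μg/mL: ≥ 32 μg/mL → resistant
Ertapenem: 33 mm is ≥ 26 mm ⇒ susceptible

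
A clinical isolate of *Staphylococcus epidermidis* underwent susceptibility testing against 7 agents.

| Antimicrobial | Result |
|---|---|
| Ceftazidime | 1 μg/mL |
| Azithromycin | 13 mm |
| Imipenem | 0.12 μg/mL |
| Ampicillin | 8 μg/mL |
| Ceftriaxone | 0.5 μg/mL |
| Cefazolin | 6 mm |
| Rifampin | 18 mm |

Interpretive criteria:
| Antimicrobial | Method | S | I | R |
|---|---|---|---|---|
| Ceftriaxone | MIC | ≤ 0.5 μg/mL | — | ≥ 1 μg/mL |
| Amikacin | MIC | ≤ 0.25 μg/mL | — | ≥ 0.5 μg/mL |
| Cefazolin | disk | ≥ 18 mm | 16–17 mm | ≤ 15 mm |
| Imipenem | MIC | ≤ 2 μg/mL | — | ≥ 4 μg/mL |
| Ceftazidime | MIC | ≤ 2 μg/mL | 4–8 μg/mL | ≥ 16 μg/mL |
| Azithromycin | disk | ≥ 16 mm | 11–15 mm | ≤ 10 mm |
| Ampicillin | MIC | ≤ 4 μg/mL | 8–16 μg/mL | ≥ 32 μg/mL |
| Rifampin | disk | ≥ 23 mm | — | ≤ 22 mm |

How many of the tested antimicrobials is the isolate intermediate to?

2

Ceftazidime 1 μg/mL: ≤ 2 μg/mL ⇒ S
Azithromycin: 13 mm is in 11–15 mm → I
Imipenem 0.12 μg/mL: ≤ 2 μg/mL → S
Ampicillin 8 μg/mL: in 8–16 μg/mL → Intermediate
Ceftriaxone (0.5 μg/mL) ≤ 0.5 μg/mL ⇒ susceptible
Cefazolin 6 mm: ≤ 15 mm ⇒ resistant
Rifampin (18 mm) ≤ 22 mm ⇒ R
Intermediate: 2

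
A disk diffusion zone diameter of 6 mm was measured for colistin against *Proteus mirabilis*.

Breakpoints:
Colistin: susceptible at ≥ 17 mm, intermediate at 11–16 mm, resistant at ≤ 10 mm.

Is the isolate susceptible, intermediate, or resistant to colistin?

Colistin: 6 mm is ≤ 10 mm ⇒ Resistant

R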